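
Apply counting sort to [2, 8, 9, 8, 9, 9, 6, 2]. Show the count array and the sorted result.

Count array: [0, 0, 2, 0, 0, 0, 1, 0, 2, 3]
(count[i] = number of elements equal to i)
Cumulative count: [0, 0, 2, 2, 2, 2, 3, 3, 5, 8]
Sorted: [2, 2, 6, 8, 8, 9, 9, 9]


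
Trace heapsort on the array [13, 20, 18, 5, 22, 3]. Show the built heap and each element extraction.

Build heap: [22, 20, 18, 5, 13, 3]
Extract 22: [20, 13, 18, 5, 3, 22]
Extract 20: [18, 13, 3, 5, 20, 22]
Extract 18: [13, 5, 3, 18, 20, 22]
Extract 13: [5, 3, 13, 18, 20, 22]
Extract 5: [3, 5, 13, 18, 20, 22]


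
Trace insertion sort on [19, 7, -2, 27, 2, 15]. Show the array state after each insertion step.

First element 19 is already 'sorted'
Insert 7: shifted 1 elements -> [7, 19, -2, 27, 2, 15]
Insert -2: shifted 2 elements -> [-2, 7, 19, 27, 2, 15]
Insert 27: shifted 0 elements -> [-2, 7, 19, 27, 2, 15]
Insert 2: shifted 3 elements -> [-2, 2, 7, 19, 27, 15]
Insert 15: shifted 2 elements -> [-2, 2, 7, 15, 19, 27]


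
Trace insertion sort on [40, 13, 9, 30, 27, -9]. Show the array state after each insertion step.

First element 40 is already 'sorted'
Insert 13: shifted 1 elements -> [13, 40, 9, 30, 27, -9]
Insert 9: shifted 2 elements -> [9, 13, 40, 30, 27, -9]
Insert 30: shifted 1 elements -> [9, 13, 30, 40, 27, -9]
Insert 27: shifted 2 elements -> [9, 13, 27, 30, 40, -9]
Insert -9: shifted 5 elements -> [-9, 9, 13, 27, 30, 40]


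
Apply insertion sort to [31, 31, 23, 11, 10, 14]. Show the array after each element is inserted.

First element 31 is already 'sorted'
Insert 31: shifted 0 elements -> [31, 31, 23, 11, 10, 14]
Insert 23: shifted 2 elements -> [23, 31, 31, 11, 10, 14]
Insert 11: shifted 3 elements -> [11, 23, 31, 31, 10, 14]
Insert 10: shifted 4 elements -> [10, 11, 23, 31, 31, 14]
Insert 14: shifted 3 elements -> [10, 11, 14, 23, 31, 31]


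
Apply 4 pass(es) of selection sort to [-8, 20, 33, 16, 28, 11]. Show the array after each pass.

Pass 1: Select minimum -8 at index 0, swap -> [-8, 20, 33, 16, 28, 11]
Pass 2: Select minimum 11 at index 5, swap -> [-8, 11, 33, 16, 28, 20]
Pass 3: Select minimum 16 at index 3, swap -> [-8, 11, 16, 33, 28, 20]
Pass 4: Select minimum 20 at index 5, swap -> [-8, 11, 16, 20, 28, 33]


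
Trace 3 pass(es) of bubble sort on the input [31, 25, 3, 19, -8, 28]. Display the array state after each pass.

After pass 1: [25, 3, 19, -8, 28, 31] (5 swaps)
After pass 2: [3, 19, -8, 25, 28, 31] (3 swaps)
After pass 3: [3, -8, 19, 25, 28, 31] (1 swaps)
Total swaps: 9


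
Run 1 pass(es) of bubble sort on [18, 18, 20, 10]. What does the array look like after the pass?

After pass 1: [18, 18, 10, 20] (1 swaps)
Total swaps: 1


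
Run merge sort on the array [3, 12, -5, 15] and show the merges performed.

Divide and conquer:
  Merge [3] + [12] -> [3, 12]
  Merge [-5] + [15] -> [-5, 15]
  Merge [3, 12] + [-5, 15] -> [-5, 3, 12, 15]


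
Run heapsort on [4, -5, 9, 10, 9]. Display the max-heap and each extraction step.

Build heap: [10, 9, 9, -5, 4]
Extract 10: [9, 4, 9, -5, 10]
Extract 9: [9, 4, -5, 9, 10]
Extract 9: [4, -5, 9, 9, 10]
Extract 4: [-5, 4, 9, 9, 10]


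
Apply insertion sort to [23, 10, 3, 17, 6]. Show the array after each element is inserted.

First element 23 is already 'sorted'
Insert 10: shifted 1 elements -> [10, 23, 3, 17, 6]
Insert 3: shifted 2 elements -> [3, 10, 23, 17, 6]
Insert 17: shifted 1 elements -> [3, 10, 17, 23, 6]
Insert 6: shifted 3 elements -> [3, 6, 10, 17, 23]


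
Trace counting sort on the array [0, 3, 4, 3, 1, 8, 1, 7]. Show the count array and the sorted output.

Count array: [1, 2, 0, 2, 1, 0, 0, 1, 1]
(count[i] = number of elements equal to i)
Cumulative count: [1, 3, 3, 5, 6, 6, 6, 7, 8]
Sorted: [0, 1, 1, 3, 3, 4, 7, 8]


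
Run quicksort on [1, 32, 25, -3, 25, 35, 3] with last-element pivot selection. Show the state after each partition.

Partition 1: pivot=3 at index 2 -> [1, -3, 3, 32, 25, 35, 25]
Partition 2: pivot=-3 at index 0 -> [-3, 1, 3, 32, 25, 35, 25]
Partition 3: pivot=25 at index 4 -> [-3, 1, 3, 25, 25, 35, 32]
Partition 4: pivot=32 at index 5 -> [-3, 1, 3, 25, 25, 32, 35]


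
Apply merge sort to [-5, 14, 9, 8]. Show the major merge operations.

Divide and conquer:
  Merge [-5] + [14] -> [-5, 14]
  Merge [9] + [8] -> [8, 9]
  Merge [-5, 14] + [8, 9] -> [-5, 8, 9, 14]


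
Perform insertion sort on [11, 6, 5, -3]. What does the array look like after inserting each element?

First element 11 is already 'sorted'
Insert 6: shifted 1 elements -> [6, 11, 5, -3]
Insert 5: shifted 2 elements -> [5, 6, 11, -3]
Insert -3: shifted 3 elements -> [-3, 5, 6, 11]


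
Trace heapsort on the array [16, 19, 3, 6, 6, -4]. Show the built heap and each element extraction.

Build heap: [19, 16, 3, 6, 6, -4]
Extract 19: [16, 6, 3, -4, 6, 19]
Extract 16: [6, 6, 3, -4, 16, 19]
Extract 6: [6, -4, 3, 6, 16, 19]
Extract 6: [3, -4, 6, 6, 16, 19]
Extract 3: [-4, 3, 6, 6, 16, 19]


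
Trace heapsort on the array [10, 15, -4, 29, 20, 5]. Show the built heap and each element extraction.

Build heap: [29, 20, 5, 15, 10, -4]
Extract 29: [20, 15, 5, -4, 10, 29]
Extract 20: [15, 10, 5, -4, 20, 29]
Extract 15: [10, -4, 5, 15, 20, 29]
Extract 10: [5, -4, 10, 15, 20, 29]
Extract 5: [-4, 5, 10, 15, 20, 29]


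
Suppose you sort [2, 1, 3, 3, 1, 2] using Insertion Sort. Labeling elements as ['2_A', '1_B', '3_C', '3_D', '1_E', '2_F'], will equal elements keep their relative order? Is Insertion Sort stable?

Trace Insertion Sort on the labeled array (the key is the number; the letter only tracks identity):
  Insert 1_B at index 0: [1_B, 2_A, 3_C, 3_D, 1_E, 2_F]
  Insert 3_C at index 2: [1_B, 2_A, 3_C, 3_D, 1_E, 2_F]
  Insert 3_D at index 3: [1_B, 2_A, 3_C, 3_D, 1_E, 2_F]
  Insert 1_E at index 1: [1_B, 1_E, 2_A, 3_C, 3_D, 2_F]
  Insert 2_F at index 3: [1_B, 1_E, 2_A, 2_F, 3_C, 3_D]
Final order: [1_B, 1_E, 2_A, 2_F, 3_C, 3_D]
Equal keys:
  value 1: originally 1_B, 1_E; after sorting 1_B, 1_E -> order preserved
  value 2: originally 2_A, 2_F; after sorting 2_A, 2_F -> order preserved
  value 3: originally 3_C, 3_D; after sorting 3_C, 3_D -> order preserved
All equal keys kept their original relative order. Insertion Sort is stable: elements are shifted only while they are strictly greater than the key, so a key is inserted after any equal elements already placed.
Answer: Stable


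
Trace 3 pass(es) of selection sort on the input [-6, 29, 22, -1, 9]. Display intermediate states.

Pass 1: Select minimum -6 at index 0, swap -> [-6, 29, 22, -1, 9]
Pass 2: Select minimum -1 at index 3, swap -> [-6, -1, 22, 29, 9]
Pass 3: Select minimum 9 at index 4, swap -> [-6, -1, 9, 29, 22]


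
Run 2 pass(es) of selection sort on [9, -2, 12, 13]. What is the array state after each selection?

Pass 1: Select minimum -2 at index 1, swap -> [-2, 9, 12, 13]
Pass 2: Select minimum 9 at index 1, swap -> [-2, 9, 12, 13]


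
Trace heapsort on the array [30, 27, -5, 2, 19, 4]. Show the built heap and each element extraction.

Build heap: [30, 27, 4, 2, 19, -5]
Extract 30: [27, 19, 4, 2, -5, 30]
Extract 27: [19, 2, 4, -5, 27, 30]
Extract 19: [4, 2, -5, 19, 27, 30]
Extract 4: [2, -5, 4, 19, 27, 30]
Extract 2: [-5, 2, 4, 19, 27, 30]


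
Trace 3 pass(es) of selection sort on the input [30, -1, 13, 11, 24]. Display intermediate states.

Pass 1: Select minimum -1 at index 1, swap -> [-1, 30, 13, 11, 24]
Pass 2: Select minimum 11 at index 3, swap -> [-1, 11, 13, 30, 24]
Pass 3: Select minimum 13 at index 2, swap -> [-1, 11, 13, 30, 24]


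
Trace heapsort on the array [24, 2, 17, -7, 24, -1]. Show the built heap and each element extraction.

Build heap: [24, 24, 17, -7, 2, -1]
Extract 24: [24, 2, 17, -7, -1, 24]
Extract 24: [17, 2, -1, -7, 24, 24]
Extract 17: [2, -7, -1, 17, 24, 24]
Extract 2: [-1, -7, 2, 17, 24, 24]
Extract -1: [-7, -1, 2, 17, 24, 24]


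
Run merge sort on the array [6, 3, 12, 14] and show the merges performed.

Divide and conquer:
  Merge [6] + [3] -> [3, 6]
  Merge [12] + [14] -> [12, 14]
  Merge [3, 6] + [12, 14] -> [3, 6, 12, 14]


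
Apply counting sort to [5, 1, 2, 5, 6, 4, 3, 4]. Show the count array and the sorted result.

Count array: [0, 1, 1, 1, 2, 2, 1]
(count[i] = number of elements equal to i)
Cumulative count: [0, 1, 2, 3, 5, 7, 8]
Sorted: [1, 2, 3, 4, 4, 5, 5, 6]


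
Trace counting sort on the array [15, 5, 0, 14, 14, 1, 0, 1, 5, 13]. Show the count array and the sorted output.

Count array: [2, 2, 0, 0, 0, 2, 0, 0, 0, 0, 0, 0, 0, 1, 2, 1]
(count[i] = number of elements equal to i)
Cumulative count: [2, 4, 4, 4, 4, 6, 6, 6, 6, 6, 6, 6, 6, 7, 9, 10]
Sorted: [0, 0, 1, 1, 5, 5, 13, 14, 14, 15]


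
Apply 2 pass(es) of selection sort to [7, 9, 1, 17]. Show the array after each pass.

Pass 1: Select minimum 1 at index 2, swap -> [1, 9, 7, 17]
Pass 2: Select minimum 7 at index 2, swap -> [1, 7, 9, 17]


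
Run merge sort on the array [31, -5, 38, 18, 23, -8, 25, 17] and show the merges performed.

Divide and conquer:
  Merge [31] + [-5] -> [-5, 31]
  Merge [38] + [18] -> [18, 38]
  Merge [-5, 31] + [18, 38] -> [-5, 18, 31, 38]
  Merge [23] + [-8] -> [-8, 23]
  Merge [25] + [17] -> [17, 25]
  Merge [-8, 23] + [17, 25] -> [-8, 17, 23, 25]
  Merge [-5, 18, 31, 38] + [-8, 17, 23, 25] -> [-8, -5, 17, 18, 23, 25, 31, 38]


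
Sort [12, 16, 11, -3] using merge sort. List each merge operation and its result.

Divide and conquer:
  Merge [12] + [16] -> [12, 16]
  Merge [11] + [-3] -> [-3, 11]
  Merge [12, 16] + [-3, 11] -> [-3, 11, 12, 16]


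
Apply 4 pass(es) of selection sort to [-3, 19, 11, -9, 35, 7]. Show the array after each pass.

Pass 1: Select minimum -9 at index 3, swap -> [-9, 19, 11, -3, 35, 7]
Pass 2: Select minimum -3 at index 3, swap -> [-9, -3, 11, 19, 35, 7]
Pass 3: Select minimum 7 at index 5, swap -> [-9, -3, 7, 19, 35, 11]
Pass 4: Select minimum 11 at index 5, swap -> [-9, -3, 7, 11, 35, 19]


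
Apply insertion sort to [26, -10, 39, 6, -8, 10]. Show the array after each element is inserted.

First element 26 is already 'sorted'
Insert -10: shifted 1 elements -> [-10, 26, 39, 6, -8, 10]
Insert 39: shifted 0 elements -> [-10, 26, 39, 6, -8, 10]
Insert 6: shifted 2 elements -> [-10, 6, 26, 39, -8, 10]
Insert -8: shifted 3 elements -> [-10, -8, 6, 26, 39, 10]
Insert 10: shifted 2 elements -> [-10, -8, 6, 10, 26, 39]


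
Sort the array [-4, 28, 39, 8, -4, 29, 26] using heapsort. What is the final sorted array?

Build heap: [39, 28, 29, 8, -4, -4, 26]
Extract 39: [29, 28, 26, 8, -4, -4, 39]
Extract 29: [28, 8, 26, -4, -4, 29, 39]
Extract 28: [26, 8, -4, -4, 28, 29, 39]
Extract 26: [8, -4, -4, 26, 28, 29, 39]
Extract 8: [-4, -4, 8, 26, 28, 29, 39]
Extract -4: [-4, -4, 8, 26, 28, 29, 39]


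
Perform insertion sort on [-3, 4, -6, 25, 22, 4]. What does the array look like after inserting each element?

First element -3 is already 'sorted'
Insert 4: shifted 0 elements -> [-3, 4, -6, 25, 22, 4]
Insert -6: shifted 2 elements -> [-6, -3, 4, 25, 22, 4]
Insert 25: shifted 0 elements -> [-6, -3, 4, 25, 22, 4]
Insert 22: shifted 1 elements -> [-6, -3, 4, 22, 25, 4]
Insert 4: shifted 2 elements -> [-6, -3, 4, 4, 22, 25]


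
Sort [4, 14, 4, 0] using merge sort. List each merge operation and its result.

Divide and conquer:
  Merge [4] + [14] -> [4, 14]
  Merge [4] + [0] -> [0, 4]
  Merge [4, 14] + [0, 4] -> [0, 4, 4, 14]


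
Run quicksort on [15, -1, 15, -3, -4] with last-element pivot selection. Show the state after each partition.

Partition 1: pivot=-4 at index 0 -> [-4, -1, 15, -3, 15]
Partition 2: pivot=15 at index 4 -> [-4, -1, 15, -3, 15]
Partition 3: pivot=-3 at index 1 -> [-4, -3, 15, -1, 15]
Partition 4: pivot=-1 at index 2 -> [-4, -3, -1, 15, 15]


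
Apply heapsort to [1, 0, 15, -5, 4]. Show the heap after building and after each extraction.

Build heap: [15, 4, 1, -5, 0]
Extract 15: [4, 0, 1, -5, 15]
Extract 4: [1, 0, -5, 4, 15]
Extract 1: [0, -5, 1, 4, 15]
Extract 0: [-5, 0, 1, 4, 15]


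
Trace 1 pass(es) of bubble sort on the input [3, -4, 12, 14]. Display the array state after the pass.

After pass 1: [-4, 3, 12, 14] (1 swaps)
Total swaps: 1


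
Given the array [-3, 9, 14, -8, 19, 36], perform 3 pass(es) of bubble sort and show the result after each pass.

After pass 1: [-3, 9, -8, 14, 19, 36] (1 swaps)
After pass 2: [-3, -8, 9, 14, 19, 36] (1 swaps)
After pass 3: [-8, -3, 9, 14, 19, 36] (1 swaps)
Total swaps: 3


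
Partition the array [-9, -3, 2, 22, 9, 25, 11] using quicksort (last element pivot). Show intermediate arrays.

Partition 1: pivot=11 at index 4 -> [-9, -3, 2, 9, 11, 25, 22]
Partition 2: pivot=9 at index 3 -> [-9, -3, 2, 9, 11, 25, 22]
Partition 3: pivot=2 at index 2 -> [-9, -3, 2, 9, 11, 25, 22]
Partition 4: pivot=-3 at index 1 -> [-9, -3, 2, 9, 11, 25, 22]
Partition 5: pivot=22 at index 5 -> [-9, -3, 2, 9, 11, 22, 25]


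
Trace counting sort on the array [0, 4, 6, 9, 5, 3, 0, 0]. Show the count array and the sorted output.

Count array: [3, 0, 0, 1, 1, 1, 1, 0, 0, 1]
(count[i] = number of elements equal to i)
Cumulative count: [3, 3, 3, 4, 5, 6, 7, 7, 7, 8]
Sorted: [0, 0, 0, 3, 4, 5, 6, 9]


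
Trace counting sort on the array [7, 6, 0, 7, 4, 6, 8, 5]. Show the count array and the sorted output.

Count array: [1, 0, 0, 0, 1, 1, 2, 2, 1]
(count[i] = number of elements equal to i)
Cumulative count: [1, 1, 1, 1, 2, 3, 5, 7, 8]
Sorted: [0, 4, 5, 6, 6, 7, 7, 8]


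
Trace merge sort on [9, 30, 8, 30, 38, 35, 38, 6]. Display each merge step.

Divide and conquer:
  Merge [9] + [30] -> [9, 30]
  Merge [8] + [30] -> [8, 30]
  Merge [9, 30] + [8, 30] -> [8, 9, 30, 30]
  Merge [38] + [35] -> [35, 38]
  Merge [38] + [6] -> [6, 38]
  Merge [35, 38] + [6, 38] -> [6, 35, 38, 38]
  Merge [8, 9, 30, 30] + [6, 35, 38, 38] -> [6, 8, 9, 30, 30, 35, 38, 38]


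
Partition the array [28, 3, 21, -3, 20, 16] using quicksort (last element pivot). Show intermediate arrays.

Partition 1: pivot=16 at index 2 -> [3, -3, 16, 28, 20, 21]
Partition 2: pivot=-3 at index 0 -> [-3, 3, 16, 28, 20, 21]
Partition 3: pivot=21 at index 4 -> [-3, 3, 16, 20, 21, 28]


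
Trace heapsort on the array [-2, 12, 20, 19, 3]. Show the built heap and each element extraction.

Build heap: [20, 19, -2, 12, 3]
Extract 20: [19, 12, -2, 3, 20]
Extract 19: [12, 3, -2, 19, 20]
Extract 12: [3, -2, 12, 19, 20]
Extract 3: [-2, 3, 12, 19, 20]


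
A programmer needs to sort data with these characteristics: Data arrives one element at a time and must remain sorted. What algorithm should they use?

Best choice: Insertion sort
Reason: Insertion sort naturally handles online/streaming input by inserting each new element into sorted position


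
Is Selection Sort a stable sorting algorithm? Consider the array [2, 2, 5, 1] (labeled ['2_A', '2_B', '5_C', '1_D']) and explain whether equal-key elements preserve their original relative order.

Trace Selection Sort on the labeled array (the key is the number; the letter only tracks identity):
  Pass 1: minimum of unsorted part is 1_D at index 3; swap it with 2_A at index 0 -> [1_D, 2_B, 5_C, 2_A]
  Pass 2: minimum 2_B is already at index 1; no swap -> [1_D, 2_B, 5_C, 2_A]
  Pass 3: minimum of unsorted part is 2_A at index 3; swap it with 5_C at index 2 -> [1_D, 2_B, 2_A, 5_C]
Final order: [1_D, 2_B, 2_A, 5_C]
Equal keys:
  value 2: originally 2_A, 2_B; after sorting 2_B, 2_A -> order changed
Equal keys were reordered, so Selection Sort is not stable: the long-range swap that moves the minimum into place can carry an element past an equal key. (One such input is enough; an unstable sort may happen to preserve order on other inputs, but it gives no guarantee.)
Answer: Not stable


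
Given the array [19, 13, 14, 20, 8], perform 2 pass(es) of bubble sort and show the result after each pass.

After pass 1: [13, 14, 19, 8, 20] (3 swaps)
After pass 2: [13, 14, 8, 19, 20] (1 swaps)
Total swaps: 4


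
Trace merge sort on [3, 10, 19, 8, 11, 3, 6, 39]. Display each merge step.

Divide and conquer:
  Merge [3] + [10] -> [3, 10]
  Merge [19] + [8] -> [8, 19]
  Merge [3, 10] + [8, 19] -> [3, 8, 10, 19]
  Merge [11] + [3] -> [3, 11]
  Merge [6] + [39] -> [6, 39]
  Merge [3, 11] + [6, 39] -> [3, 6, 11, 39]
  Merge [3, 8, 10, 19] + [3, 6, 11, 39] -> [3, 3, 6, 8, 10, 11, 19, 39]


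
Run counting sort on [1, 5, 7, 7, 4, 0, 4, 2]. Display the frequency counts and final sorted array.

Count array: [1, 1, 1, 0, 2, 1, 0, 2]
(count[i] = number of elements equal to i)
Cumulative count: [1, 2, 3, 3, 5, 6, 6, 8]
Sorted: [0, 1, 2, 4, 4, 5, 7, 7]


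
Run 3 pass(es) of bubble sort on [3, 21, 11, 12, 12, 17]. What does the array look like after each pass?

After pass 1: [3, 11, 12, 12, 17, 21] (4 swaps)
After pass 2: [3, 11, 12, 12, 17, 21] (0 swaps)
After pass 3: [3, 11, 12, 12, 17, 21] (0 swaps)
Total swaps: 4


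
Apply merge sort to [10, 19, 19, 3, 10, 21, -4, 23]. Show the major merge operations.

Divide and conquer:
  Merge [10] + [19] -> [10, 19]
  Merge [19] + [3] -> [3, 19]
  Merge [10, 19] + [3, 19] -> [3, 10, 19, 19]
  Merge [10] + [21] -> [10, 21]
  Merge [-4] + [23] -> [-4, 23]
  Merge [10, 21] + [-4, 23] -> [-4, 10, 21, 23]
  Merge [3, 10, 19, 19] + [-4, 10, 21, 23] -> [-4, 3, 10, 10, 19, 19, 21, 23]


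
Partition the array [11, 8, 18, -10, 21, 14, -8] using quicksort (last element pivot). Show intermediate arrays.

Partition 1: pivot=-8 at index 1 -> [-10, -8, 18, 11, 21, 14, 8]
Partition 2: pivot=8 at index 2 -> [-10, -8, 8, 11, 21, 14, 18]
Partition 3: pivot=18 at index 5 -> [-10, -8, 8, 11, 14, 18, 21]
Partition 4: pivot=14 at index 4 -> [-10, -8, 8, 11, 14, 18, 21]


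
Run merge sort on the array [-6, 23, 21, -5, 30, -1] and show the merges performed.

Divide and conquer:
  Merge [23] + [21] -> [21, 23]
  Merge [-6] + [21, 23] -> [-6, 21, 23]
  Merge [30] + [-1] -> [-1, 30]
  Merge [-5] + [-1, 30] -> [-5, -1, 30]
  Merge [-6, 21, 23] + [-5, -1, 30] -> [-6, -5, -1, 21, 23, 30]


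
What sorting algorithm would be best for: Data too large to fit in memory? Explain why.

Best choice: External merge sort
Reason: Minimizes disk I/O by sequential reads/writes


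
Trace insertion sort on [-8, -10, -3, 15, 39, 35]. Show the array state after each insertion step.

First element -8 is already 'sorted'
Insert -10: shifted 1 elements -> [-10, -8, -3, 15, 39, 35]
Insert -3: shifted 0 elements -> [-10, -8, -3, 15, 39, 35]
Insert 15: shifted 0 elements -> [-10, -8, -3, 15, 39, 35]
Insert 39: shifted 0 elements -> [-10, -8, -3, 15, 39, 35]
Insert 35: shifted 1 elements -> [-10, -8, -3, 15, 35, 39]


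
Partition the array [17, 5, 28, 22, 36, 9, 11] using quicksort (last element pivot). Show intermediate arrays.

Partition 1: pivot=11 at index 2 -> [5, 9, 11, 22, 36, 17, 28]
Partition 2: pivot=9 at index 1 -> [5, 9, 11, 22, 36, 17, 28]
Partition 3: pivot=28 at index 5 -> [5, 9, 11, 22, 17, 28, 36]
Partition 4: pivot=17 at index 3 -> [5, 9, 11, 17, 22, 28, 36]


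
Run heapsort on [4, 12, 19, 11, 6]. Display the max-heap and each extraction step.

Build heap: [19, 12, 4, 11, 6]
Extract 19: [12, 11, 4, 6, 19]
Extract 12: [11, 6, 4, 12, 19]
Extract 11: [6, 4, 11, 12, 19]
Extract 6: [4, 6, 11, 12, 19]


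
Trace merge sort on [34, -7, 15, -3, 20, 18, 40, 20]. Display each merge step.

Divide and conquer:
  Merge [34] + [-7] -> [-7, 34]
  Merge [15] + [-3] -> [-3, 15]
  Merge [-7, 34] + [-3, 15] -> [-7, -3, 15, 34]
  Merge [20] + [18] -> [18, 20]
  Merge [40] + [20] -> [20, 40]
  Merge [18, 20] + [20, 40] -> [18, 20, 20, 40]
  Merge [-7, -3, 15, 34] + [18, 20, 20, 40] -> [-7, -3, 15, 18, 20, 20, 34, 40]


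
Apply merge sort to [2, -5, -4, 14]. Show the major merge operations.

Divide and conquer:
  Merge [2] + [-5] -> [-5, 2]
  Merge [-4] + [14] -> [-4, 14]
  Merge [-5, 2] + [-4, 14] -> [-5, -4, 2, 14]


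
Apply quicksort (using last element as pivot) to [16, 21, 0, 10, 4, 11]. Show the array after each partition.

Partition 1: pivot=11 at index 3 -> [0, 10, 4, 11, 16, 21]
Partition 2: pivot=4 at index 1 -> [0, 4, 10, 11, 16, 21]
Partition 3: pivot=21 at index 5 -> [0, 4, 10, 11, 16, 21]


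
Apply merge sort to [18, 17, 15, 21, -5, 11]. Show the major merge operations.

Divide and conquer:
  Merge [17] + [15] -> [15, 17]
  Merge [18] + [15, 17] -> [15, 17, 18]
  Merge [-5] + [11] -> [-5, 11]
  Merge [21] + [-5, 11] -> [-5, 11, 21]
  Merge [15, 17, 18] + [-5, 11, 21] -> [-5, 11, 15, 17, 18, 21]


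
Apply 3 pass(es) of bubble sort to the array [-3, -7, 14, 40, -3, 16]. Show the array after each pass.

After pass 1: [-7, -3, 14, -3, 16, 40] (3 swaps)
After pass 2: [-7, -3, -3, 14, 16, 40] (1 swaps)
After pass 3: [-7, -3, -3, 14, 16, 40] (0 swaps)
Total swaps: 4


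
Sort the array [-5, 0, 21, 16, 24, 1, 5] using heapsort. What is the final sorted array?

Build heap: [24, 16, 21, -5, 0, 1, 5]
Extract 24: [21, 16, 5, -5, 0, 1, 24]
Extract 21: [16, 1, 5, -5, 0, 21, 24]
Extract 16: [5, 1, 0, -5, 16, 21, 24]
Extract 5: [1, -5, 0, 5, 16, 21, 24]
Extract 1: [0, -5, 1, 5, 16, 21, 24]
Extract 0: [-5, 0, 1, 5, 16, 21, 24]


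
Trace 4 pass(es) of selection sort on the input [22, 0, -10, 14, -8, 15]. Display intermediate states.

Pass 1: Select minimum -10 at index 2, swap -> [-10, 0, 22, 14, -8, 15]
Pass 2: Select minimum -8 at index 4, swap -> [-10, -8, 22, 14, 0, 15]
Pass 3: Select minimum 0 at index 4, swap -> [-10, -8, 0, 14, 22, 15]
Pass 4: Select minimum 14 at index 3, swap -> [-10, -8, 0, 14, 22, 15]


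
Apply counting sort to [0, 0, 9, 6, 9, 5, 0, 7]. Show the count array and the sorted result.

Count array: [3, 0, 0, 0, 0, 1, 1, 1, 0, 2]
(count[i] = number of elements equal to i)
Cumulative count: [3, 3, 3, 3, 3, 4, 5, 6, 6, 8]
Sorted: [0, 0, 0, 5, 6, 7, 9, 9]


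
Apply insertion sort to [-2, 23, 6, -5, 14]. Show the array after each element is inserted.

First element -2 is already 'sorted'
Insert 23: shifted 0 elements -> [-2, 23, 6, -5, 14]
Insert 6: shifted 1 elements -> [-2, 6, 23, -5, 14]
Insert -5: shifted 3 elements -> [-5, -2, 6, 23, 14]
Insert 14: shifted 1 elements -> [-5, -2, 6, 14, 23]


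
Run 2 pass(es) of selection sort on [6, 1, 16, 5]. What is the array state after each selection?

Pass 1: Select minimum 1 at index 1, swap -> [1, 6, 16, 5]
Pass 2: Select minimum 5 at index 3, swap -> [1, 5, 16, 6]


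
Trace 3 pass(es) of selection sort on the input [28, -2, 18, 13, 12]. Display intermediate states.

Pass 1: Select minimum -2 at index 1, swap -> [-2, 28, 18, 13, 12]
Pass 2: Select minimum 12 at index 4, swap -> [-2, 12, 18, 13, 28]
Pass 3: Select minimum 13 at index 3, swap -> [-2, 12, 13, 18, 28]


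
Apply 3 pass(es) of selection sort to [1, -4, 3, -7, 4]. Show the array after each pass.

Pass 1: Select minimum -7 at index 3, swap -> [-7, -4, 3, 1, 4]
Pass 2: Select minimum -4 at index 1, swap -> [-7, -4, 3, 1, 4]
Pass 3: Select minimum 1 at index 3, swap -> [-7, -4, 1, 3, 4]


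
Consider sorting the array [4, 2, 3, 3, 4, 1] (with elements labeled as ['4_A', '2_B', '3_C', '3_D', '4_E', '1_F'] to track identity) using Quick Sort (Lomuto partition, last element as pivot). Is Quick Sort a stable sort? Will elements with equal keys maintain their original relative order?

Trace Quick Sort on the labeled array (the key is the number; the letter only tracks identity):
  Partition indices 0..5 around pivot 1_F -> [1_F, 2_B, 3_C, 3_D, 4_E, 4_A]
  Partition indices 1..5 around pivot 4_A -> [1_F, 2_B, 3_C, 3_D, 4_E, 4_A]
  Partition indices 1..4 around pivot 4_E -> [1_F, 2_B, 3_C, 3_D, 4_E, 4_A]
  Partition indices 1..3 around pivot 3_D -> [1_F, 2_B, 3_C, 3_D, 4_E, 4_A]
  Partition indices 1..2 around pivot 3_C -> [1_F, 2_B, 3_C, 3_D, 4_E, 4_A]
Final order: [1_F, 2_B, 3_C, 3_D, 4_E, 4_A]
Equal keys:
  value 3: originally 3_C, 3_D; after sorting 3_C, 3_D -> order preserved
  value 4: originally 4_A, 4_E; after sorting 4_E, 4_A -> order changed
Equal keys were reordered, so Quick Sort is not stable: partition swaps elements across long distances and can reorder equal keys. (One such input is enough; an unstable sort may happen to preserve order on other inputs, but it gives no guarantee.)
Answer: Not stable


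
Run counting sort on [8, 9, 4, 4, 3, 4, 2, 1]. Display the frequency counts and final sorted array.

Count array: [0, 1, 1, 1, 3, 0, 0, 0, 1, 1]
(count[i] = number of elements equal to i)
Cumulative count: [0, 1, 2, 3, 6, 6, 6, 6, 7, 8]
Sorted: [1, 2, 3, 4, 4, 4, 8, 9]


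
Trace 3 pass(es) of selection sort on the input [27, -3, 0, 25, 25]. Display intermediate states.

Pass 1: Select minimum -3 at index 1, swap -> [-3, 27, 0, 25, 25]
Pass 2: Select minimum 0 at index 2, swap -> [-3, 0, 27, 25, 25]
Pass 3: Select minimum 25 at index 3, swap -> [-3, 0, 25, 27, 25]


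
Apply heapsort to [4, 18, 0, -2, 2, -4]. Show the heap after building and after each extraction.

Build heap: [18, 4, 0, -2, 2, -4]
Extract 18: [4, 2, 0, -2, -4, 18]
Extract 4: [2, -2, 0, -4, 4, 18]
Extract 2: [0, -2, -4, 2, 4, 18]
Extract 0: [-2, -4, 0, 2, 4, 18]
Extract -2: [-4, -2, 0, 2, 4, 18]


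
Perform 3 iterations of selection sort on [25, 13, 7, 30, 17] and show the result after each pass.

Pass 1: Select minimum 7 at index 2, swap -> [7, 13, 25, 30, 17]
Pass 2: Select minimum 13 at index 1, swap -> [7, 13, 25, 30, 17]
Pass 3: Select minimum 17 at index 4, swap -> [7, 13, 17, 30, 25]


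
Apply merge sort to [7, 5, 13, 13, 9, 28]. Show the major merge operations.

Divide and conquer:
  Merge [5] + [13] -> [5, 13]
  Merge [7] + [5, 13] -> [5, 7, 13]
  Merge [9] + [28] -> [9, 28]
  Merge [13] + [9, 28] -> [9, 13, 28]
  Merge [5, 7, 13] + [9, 13, 28] -> [5, 7, 9, 13, 13, 28]


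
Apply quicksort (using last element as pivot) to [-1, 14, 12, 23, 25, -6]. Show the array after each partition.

Partition 1: pivot=-6 at index 0 -> [-6, 14, 12, 23, 25, -1]
Partition 2: pivot=-1 at index 1 -> [-6, -1, 12, 23, 25, 14]
Partition 3: pivot=14 at index 3 -> [-6, -1, 12, 14, 25, 23]
Partition 4: pivot=23 at index 4 -> [-6, -1, 12, 14, 23, 25]


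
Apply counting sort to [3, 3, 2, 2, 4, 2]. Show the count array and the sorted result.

Count array: [0, 0, 3, 2, 1]
(count[i] = number of elements equal to i)
Cumulative count: [0, 0, 3, 5, 6]
Sorted: [2, 2, 2, 3, 3, 4]


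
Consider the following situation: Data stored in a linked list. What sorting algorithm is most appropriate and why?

Best choice: Merge sort
Reason: Merge sort doesn't require random access; can be done in O(1) extra space for linked lists


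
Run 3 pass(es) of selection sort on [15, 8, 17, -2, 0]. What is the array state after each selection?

Pass 1: Select minimum -2 at index 3, swap -> [-2, 8, 17, 15, 0]
Pass 2: Select minimum 0 at index 4, swap -> [-2, 0, 17, 15, 8]
Pass 3: Select minimum 8 at index 4, swap -> [-2, 0, 8, 15, 17]


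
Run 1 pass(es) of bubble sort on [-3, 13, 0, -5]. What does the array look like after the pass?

After pass 1: [-3, 0, -5, 13] (2 swaps)
Total swaps: 2


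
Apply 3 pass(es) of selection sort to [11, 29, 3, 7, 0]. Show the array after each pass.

Pass 1: Select minimum 0 at index 4, swap -> [0, 29, 3, 7, 11]
Pass 2: Select minimum 3 at index 2, swap -> [0, 3, 29, 7, 11]
Pass 3: Select minimum 7 at index 3, swap -> [0, 3, 7, 29, 11]


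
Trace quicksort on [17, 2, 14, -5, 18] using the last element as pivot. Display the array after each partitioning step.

Partition 1: pivot=18 at index 4 -> [17, 2, 14, -5, 18]
Partition 2: pivot=-5 at index 0 -> [-5, 2, 14, 17, 18]
Partition 3: pivot=17 at index 3 -> [-5, 2, 14, 17, 18]
Partition 4: pivot=14 at index 2 -> [-5, 2, 14, 17, 18]


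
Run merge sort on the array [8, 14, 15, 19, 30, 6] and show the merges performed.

Divide and conquer:
  Merge [14] + [15] -> [14, 15]
  Merge [8] + [14, 15] -> [8, 14, 15]
  Merge [30] + [6] -> [6, 30]
  Merge [19] + [6, 30] -> [6, 19, 30]
  Merge [8, 14, 15] + [6, 19, 30] -> [6, 8, 14, 15, 19, 30]


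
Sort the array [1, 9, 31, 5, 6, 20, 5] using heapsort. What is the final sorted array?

Build heap: [31, 9, 20, 5, 6, 1, 5]
Extract 31: [20, 9, 5, 5, 6, 1, 31]
Extract 20: [9, 6, 5, 5, 1, 20, 31]
Extract 9: [6, 5, 5, 1, 9, 20, 31]
Extract 6: [5, 1, 5, 6, 9, 20, 31]
Extract 5: [5, 1, 5, 6, 9, 20, 31]
Extract 5: [1, 5, 5, 6, 9, 20, 31]


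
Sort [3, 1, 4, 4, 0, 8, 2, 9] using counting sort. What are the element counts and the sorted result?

Count array: [1, 1, 1, 1, 2, 0, 0, 0, 1, 1]
(count[i] = number of elements equal to i)
Cumulative count: [1, 2, 3, 4, 6, 6, 6, 6, 7, 8]
Sorted: [0, 1, 2, 3, 4, 4, 8, 9]


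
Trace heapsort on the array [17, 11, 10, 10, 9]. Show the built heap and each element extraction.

Build heap: [17, 11, 10, 10, 9]
Extract 17: [11, 10, 10, 9, 17]
Extract 11: [10, 9, 10, 11, 17]
Extract 10: [10, 9, 10, 11, 17]
Extract 10: [9, 10, 10, 11, 17]


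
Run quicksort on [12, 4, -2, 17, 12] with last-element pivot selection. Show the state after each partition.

Partition 1: pivot=12 at index 3 -> [12, 4, -2, 12, 17]
Partition 2: pivot=-2 at index 0 -> [-2, 4, 12, 12, 17]
Partition 3: pivot=12 at index 2 -> [-2, 4, 12, 12, 17]


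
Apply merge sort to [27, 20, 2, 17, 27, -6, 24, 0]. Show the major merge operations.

Divide and conquer:
  Merge [27] + [20] -> [20, 27]
  Merge [2] + [17] -> [2, 17]
  Merge [20, 27] + [2, 17] -> [2, 17, 20, 27]
  Merge [27] + [-6] -> [-6, 27]
  Merge [24] + [0] -> [0, 24]
  Merge [-6, 27] + [0, 24] -> [-6, 0, 24, 27]
  Merge [2, 17, 20, 27] + [-6, 0, 24, 27] -> [-6, 0, 2, 17, 20, 24, 27, 27]


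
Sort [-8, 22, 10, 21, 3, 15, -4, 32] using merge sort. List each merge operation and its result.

Divide and conquer:
  Merge [-8] + [22] -> [-8, 22]
  Merge [10] + [21] -> [10, 21]
  Merge [-8, 22] + [10, 21] -> [-8, 10, 21, 22]
  Merge [3] + [15] -> [3, 15]
  Merge [-4] + [32] -> [-4, 32]
  Merge [3, 15] + [-4, 32] -> [-4, 3, 15, 32]
  Merge [-8, 10, 21, 22] + [-4, 3, 15, 32] -> [-8, -4, 3, 10, 15, 21, 22, 32]


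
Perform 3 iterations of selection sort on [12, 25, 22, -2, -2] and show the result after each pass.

Pass 1: Select minimum -2 at index 3, swap -> [-2, 25, 22, 12, -2]
Pass 2: Select minimum -2 at index 4, swap -> [-2, -2, 22, 12, 25]
Pass 3: Select minimum 12 at index 3, swap -> [-2, -2, 12, 22, 25]


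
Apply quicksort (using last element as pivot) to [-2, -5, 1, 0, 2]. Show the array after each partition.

Partition 1: pivot=2 at index 4 -> [-2, -5, 1, 0, 2]
Partition 2: pivot=0 at index 2 -> [-2, -5, 0, 1, 2]
Partition 3: pivot=-5 at index 0 -> [-5, -2, 0, 1, 2]


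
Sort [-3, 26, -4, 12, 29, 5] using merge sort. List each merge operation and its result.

Divide and conquer:
  Merge [26] + [-4] -> [-4, 26]
  Merge [-3] + [-4, 26] -> [-4, -3, 26]
  Merge [29] + [5] -> [5, 29]
  Merge [12] + [5, 29] -> [5, 12, 29]
  Merge [-4, -3, 26] + [5, 12, 29] -> [-4, -3, 5, 12, 26, 29]


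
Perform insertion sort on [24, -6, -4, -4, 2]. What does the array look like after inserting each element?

First element 24 is already 'sorted'
Insert -6: shifted 1 elements -> [-6, 24, -4, -4, 2]
Insert -4: shifted 1 elements -> [-6, -4, 24, -4, 2]
Insert -4: shifted 1 elements -> [-6, -4, -4, 24, 2]
Insert 2: shifted 1 elements -> [-6, -4, -4, 2, 24]


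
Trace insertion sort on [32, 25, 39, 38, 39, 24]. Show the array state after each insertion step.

First element 32 is already 'sorted'
Insert 25: shifted 1 elements -> [25, 32, 39, 38, 39, 24]
Insert 39: shifted 0 elements -> [25, 32, 39, 38, 39, 24]
Insert 38: shifted 1 elements -> [25, 32, 38, 39, 39, 24]
Insert 39: shifted 0 elements -> [25, 32, 38, 39, 39, 24]
Insert 24: shifted 5 elements -> [24, 25, 32, 38, 39, 39]


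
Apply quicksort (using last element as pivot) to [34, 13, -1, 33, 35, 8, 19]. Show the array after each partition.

Partition 1: pivot=19 at index 3 -> [13, -1, 8, 19, 35, 34, 33]
Partition 2: pivot=8 at index 1 -> [-1, 8, 13, 19, 35, 34, 33]
Partition 3: pivot=33 at index 4 -> [-1, 8, 13, 19, 33, 34, 35]
Partition 4: pivot=35 at index 6 -> [-1, 8, 13, 19, 33, 34, 35]


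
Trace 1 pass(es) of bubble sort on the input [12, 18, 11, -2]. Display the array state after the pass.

After pass 1: [12, 11, -2, 18] (2 swaps)
Total swaps: 2


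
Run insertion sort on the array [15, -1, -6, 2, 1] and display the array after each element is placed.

First element 15 is already 'sorted'
Insert -1: shifted 1 elements -> [-1, 15, -6, 2, 1]
Insert -6: shifted 2 elements -> [-6, -1, 15, 2, 1]
Insert 2: shifted 1 elements -> [-6, -1, 2, 15, 1]
Insert 1: shifted 2 elements -> [-6, -1, 1, 2, 15]


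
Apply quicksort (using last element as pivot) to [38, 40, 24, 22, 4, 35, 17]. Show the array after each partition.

Partition 1: pivot=17 at index 1 -> [4, 17, 24, 22, 38, 35, 40]
Partition 2: pivot=40 at index 6 -> [4, 17, 24, 22, 38, 35, 40]
Partition 3: pivot=35 at index 4 -> [4, 17, 24, 22, 35, 38, 40]
Partition 4: pivot=22 at index 2 -> [4, 17, 22, 24, 35, 38, 40]


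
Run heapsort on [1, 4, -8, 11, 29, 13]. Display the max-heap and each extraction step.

Build heap: [29, 11, 13, 1, 4, -8]
Extract 29: [13, 11, -8, 1, 4, 29]
Extract 13: [11, 4, -8, 1, 13, 29]
Extract 11: [4, 1, -8, 11, 13, 29]
Extract 4: [1, -8, 4, 11, 13, 29]
Extract 1: [-8, 1, 4, 11, 13, 29]


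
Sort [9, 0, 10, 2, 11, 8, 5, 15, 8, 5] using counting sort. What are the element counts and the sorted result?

Count array: [1, 0, 1, 0, 0, 2, 0, 0, 2, 1, 1, 1, 0, 0, 0, 1]
(count[i] = number of elements equal to i)
Cumulative count: [1, 1, 2, 2, 2, 4, 4, 4, 6, 7, 8, 9, 9, 9, 9, 10]
Sorted: [0, 2, 5, 5, 8, 8, 9, 10, 11, 15]


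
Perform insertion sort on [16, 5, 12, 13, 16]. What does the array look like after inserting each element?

First element 16 is already 'sorted'
Insert 5: shifted 1 elements -> [5, 16, 12, 13, 16]
Insert 12: shifted 1 elements -> [5, 12, 16, 13, 16]
Insert 13: shifted 1 elements -> [5, 12, 13, 16, 16]
Insert 16: shifted 0 elements -> [5, 12, 13, 16, 16]


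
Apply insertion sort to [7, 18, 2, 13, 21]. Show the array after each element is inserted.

First element 7 is already 'sorted'
Insert 18: shifted 0 elements -> [7, 18, 2, 13, 21]
Insert 2: shifted 2 elements -> [2, 7, 18, 13, 21]
Insert 13: shifted 1 elements -> [2, 7, 13, 18, 21]
Insert 21: shifted 0 elements -> [2, 7, 13, 18, 21]


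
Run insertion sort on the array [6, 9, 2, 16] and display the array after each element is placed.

First element 6 is already 'sorted'
Insert 9: shifted 0 elements -> [6, 9, 2, 16]
Insert 2: shifted 2 elements -> [2, 6, 9, 16]
Insert 16: shifted 0 elements -> [2, 6, 9, 16]


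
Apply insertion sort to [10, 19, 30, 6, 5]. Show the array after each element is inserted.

First element 10 is already 'sorted'
Insert 19: shifted 0 elements -> [10, 19, 30, 6, 5]
Insert 30: shifted 0 elements -> [10, 19, 30, 6, 5]
Insert 6: shifted 3 elements -> [6, 10, 19, 30, 5]
Insert 5: shifted 4 elements -> [5, 6, 10, 19, 30]


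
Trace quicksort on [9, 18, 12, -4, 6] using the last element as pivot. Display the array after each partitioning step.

Partition 1: pivot=6 at index 1 -> [-4, 6, 12, 9, 18]
Partition 2: pivot=18 at index 4 -> [-4, 6, 12, 9, 18]
Partition 3: pivot=9 at index 2 -> [-4, 6, 9, 12, 18]


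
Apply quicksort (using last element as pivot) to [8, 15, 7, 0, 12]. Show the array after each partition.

Partition 1: pivot=12 at index 3 -> [8, 7, 0, 12, 15]
Partition 2: pivot=0 at index 0 -> [0, 7, 8, 12, 15]
Partition 3: pivot=8 at index 2 -> [0, 7, 8, 12, 15]


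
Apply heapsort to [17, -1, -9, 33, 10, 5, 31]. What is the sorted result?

Build heap: [33, 17, 31, -1, 10, 5, -9]
Extract 33: [31, 17, 5, -1, 10, -9, 33]
Extract 31: [17, 10, 5, -1, -9, 31, 33]
Extract 17: [10, -1, 5, -9, 17, 31, 33]
Extract 10: [5, -1, -9, 10, 17, 31, 33]
Extract 5: [-1, -9, 5, 10, 17, 31, 33]
Extract -1: [-9, -1, 5, 10, 17, 31, 33]


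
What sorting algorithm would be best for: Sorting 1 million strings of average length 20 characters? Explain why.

Best choice: MSD radix sort or Mergesort
Reason: MSD radix sort is a non-comparison sort that buckets the strings by successive character positions, running in time proportional to the total number of characters examined rather than O(n log n) string comparisons; mergesort is a stable O(n log n)-comparison alternative that works for arbitrary variable-length keys


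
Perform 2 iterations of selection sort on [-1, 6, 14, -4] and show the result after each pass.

Pass 1: Select minimum -4 at index 3, swap -> [-4, 6, 14, -1]
Pass 2: Select minimum -1 at index 3, swap -> [-4, -1, 14, 6]


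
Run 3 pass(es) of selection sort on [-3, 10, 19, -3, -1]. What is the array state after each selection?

Pass 1: Select minimum -3 at index 0, swap -> [-3, 10, 19, -3, -1]
Pass 2: Select minimum -3 at index 3, swap -> [-3, -3, 19, 10, -1]
Pass 3: Select minimum -1 at index 4, swap -> [-3, -3, -1, 10, 19]


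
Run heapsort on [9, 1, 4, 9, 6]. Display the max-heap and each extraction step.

Build heap: [9, 9, 4, 1, 6]
Extract 9: [9, 6, 4, 1, 9]
Extract 9: [6, 1, 4, 9, 9]
Extract 6: [4, 1, 6, 9, 9]
Extract 4: [1, 4, 6, 9, 9]


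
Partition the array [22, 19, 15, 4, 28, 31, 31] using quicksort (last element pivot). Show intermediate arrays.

Partition 1: pivot=31 at index 6 -> [22, 19, 15, 4, 28, 31, 31]
Partition 2: pivot=31 at index 5 -> [22, 19, 15, 4, 28, 31, 31]
Partition 3: pivot=28 at index 4 -> [22, 19, 15, 4, 28, 31, 31]
Partition 4: pivot=4 at index 0 -> [4, 19, 15, 22, 28, 31, 31]
Partition 5: pivot=22 at index 3 -> [4, 19, 15, 22, 28, 31, 31]
Partition 6: pivot=15 at index 1 -> [4, 15, 19, 22, 28, 31, 31]


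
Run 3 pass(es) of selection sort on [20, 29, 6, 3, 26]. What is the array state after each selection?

Pass 1: Select minimum 3 at index 3, swap -> [3, 29, 6, 20, 26]
Pass 2: Select minimum 6 at index 2, swap -> [3, 6, 29, 20, 26]
Pass 3: Select minimum 20 at index 3, swap -> [3, 6, 20, 29, 26]


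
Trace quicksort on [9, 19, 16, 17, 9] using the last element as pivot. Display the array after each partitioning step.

Partition 1: pivot=9 at index 1 -> [9, 9, 16, 17, 19]
Partition 2: pivot=19 at index 4 -> [9, 9, 16, 17, 19]
Partition 3: pivot=17 at index 3 -> [9, 9, 16, 17, 19]


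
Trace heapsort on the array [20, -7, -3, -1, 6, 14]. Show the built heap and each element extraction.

Build heap: [20, 6, 14, -1, -7, -3]
Extract 20: [14, 6, -3, -1, -7, 20]
Extract 14: [6, -1, -3, -7, 14, 20]
Extract 6: [-1, -7, -3, 6, 14, 20]
Extract -1: [-3, -7, -1, 6, 14, 20]
Extract -3: [-7, -3, -1, 6, 14, 20]


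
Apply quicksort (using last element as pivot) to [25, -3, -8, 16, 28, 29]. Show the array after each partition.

Partition 1: pivot=29 at index 5 -> [25, -3, -8, 16, 28, 29]
Partition 2: pivot=28 at index 4 -> [25, -3, -8, 16, 28, 29]
Partition 3: pivot=16 at index 2 -> [-3, -8, 16, 25, 28, 29]
Partition 4: pivot=-8 at index 0 -> [-8, -3, 16, 25, 28, 29]


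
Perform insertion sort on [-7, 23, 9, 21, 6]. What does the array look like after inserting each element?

First element -7 is already 'sorted'
Insert 23: shifted 0 elements -> [-7, 23, 9, 21, 6]
Insert 9: shifted 1 elements -> [-7, 9, 23, 21, 6]
Insert 21: shifted 1 elements -> [-7, 9, 21, 23, 6]
Insert 6: shifted 3 elements -> [-7, 6, 9, 21, 23]


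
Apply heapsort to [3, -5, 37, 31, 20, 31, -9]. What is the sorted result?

Build heap: [37, 31, 31, -5, 20, 3, -9]
Extract 37: [31, 20, 31, -5, -9, 3, 37]
Extract 31: [31, 20, 3, -5, -9, 31, 37]
Extract 31: [20, -5, 3, -9, 31, 31, 37]
Extract 20: [3, -5, -9, 20, 31, 31, 37]
Extract 3: [-5, -9, 3, 20, 31, 31, 37]
Extract -5: [-9, -5, 3, 20, 31, 31, 37]


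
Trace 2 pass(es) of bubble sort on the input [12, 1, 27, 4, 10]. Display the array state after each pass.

After pass 1: [1, 12, 4, 10, 27] (3 swaps)
After pass 2: [1, 4, 10, 12, 27] (2 swaps)
Total swaps: 5


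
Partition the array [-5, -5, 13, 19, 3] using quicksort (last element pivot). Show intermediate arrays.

Partition 1: pivot=3 at index 2 -> [-5, -5, 3, 19, 13]
Partition 2: pivot=-5 at index 1 -> [-5, -5, 3, 19, 13]
Partition 3: pivot=13 at index 3 -> [-5, -5, 3, 13, 19]
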